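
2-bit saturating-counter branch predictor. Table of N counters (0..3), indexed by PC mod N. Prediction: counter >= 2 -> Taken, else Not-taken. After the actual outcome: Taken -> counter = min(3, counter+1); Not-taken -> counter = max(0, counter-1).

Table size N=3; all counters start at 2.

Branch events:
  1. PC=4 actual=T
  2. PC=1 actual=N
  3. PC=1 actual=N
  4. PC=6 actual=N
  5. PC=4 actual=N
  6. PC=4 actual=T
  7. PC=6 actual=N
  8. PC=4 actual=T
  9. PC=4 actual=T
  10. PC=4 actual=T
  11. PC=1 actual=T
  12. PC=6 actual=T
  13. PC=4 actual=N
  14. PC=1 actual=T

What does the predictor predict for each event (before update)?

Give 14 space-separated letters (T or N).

Answer: T T T T N N N N T T T N T T

Derivation:
Ev 1: PC=4 idx=1 pred=T actual=T -> ctr[1]=3
Ev 2: PC=1 idx=1 pred=T actual=N -> ctr[1]=2
Ev 3: PC=1 idx=1 pred=T actual=N -> ctr[1]=1
Ev 4: PC=6 idx=0 pred=T actual=N -> ctr[0]=1
Ev 5: PC=4 idx=1 pred=N actual=N -> ctr[1]=0
Ev 6: PC=4 idx=1 pred=N actual=T -> ctr[1]=1
Ev 7: PC=6 idx=0 pred=N actual=N -> ctr[0]=0
Ev 8: PC=4 idx=1 pred=N actual=T -> ctr[1]=2
Ev 9: PC=4 idx=1 pred=T actual=T -> ctr[1]=3
Ev 10: PC=4 idx=1 pred=T actual=T -> ctr[1]=3
Ev 11: PC=1 idx=1 pred=T actual=T -> ctr[1]=3
Ev 12: PC=6 idx=0 pred=N actual=T -> ctr[0]=1
Ev 13: PC=4 idx=1 pred=T actual=N -> ctr[1]=2
Ev 14: PC=1 idx=1 pred=T actual=T -> ctr[1]=3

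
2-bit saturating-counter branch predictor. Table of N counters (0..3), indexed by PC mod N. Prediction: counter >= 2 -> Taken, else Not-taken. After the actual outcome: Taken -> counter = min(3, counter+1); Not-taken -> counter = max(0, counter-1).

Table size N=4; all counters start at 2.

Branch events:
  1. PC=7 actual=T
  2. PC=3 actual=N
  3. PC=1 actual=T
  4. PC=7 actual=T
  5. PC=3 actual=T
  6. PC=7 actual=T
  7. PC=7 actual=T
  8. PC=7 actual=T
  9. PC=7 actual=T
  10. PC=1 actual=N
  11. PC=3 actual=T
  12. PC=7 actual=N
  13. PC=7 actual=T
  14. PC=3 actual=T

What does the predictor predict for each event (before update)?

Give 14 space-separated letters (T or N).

Answer: T T T T T T T T T T T T T T

Derivation:
Ev 1: PC=7 idx=3 pred=T actual=T -> ctr[3]=3
Ev 2: PC=3 idx=3 pred=T actual=N -> ctr[3]=2
Ev 3: PC=1 idx=1 pred=T actual=T -> ctr[1]=3
Ev 4: PC=7 idx=3 pred=T actual=T -> ctr[3]=3
Ev 5: PC=3 idx=3 pred=T actual=T -> ctr[3]=3
Ev 6: PC=7 idx=3 pred=T actual=T -> ctr[3]=3
Ev 7: PC=7 idx=3 pred=T actual=T -> ctr[3]=3
Ev 8: PC=7 idx=3 pred=T actual=T -> ctr[3]=3
Ev 9: PC=7 idx=3 pred=T actual=T -> ctr[3]=3
Ev 10: PC=1 idx=1 pred=T actual=N -> ctr[1]=2
Ev 11: PC=3 idx=3 pred=T actual=T -> ctr[3]=3
Ev 12: PC=7 idx=3 pred=T actual=N -> ctr[3]=2
Ev 13: PC=7 idx=3 pred=T actual=T -> ctr[3]=3
Ev 14: PC=3 idx=3 pred=T actual=T -> ctr[3]=3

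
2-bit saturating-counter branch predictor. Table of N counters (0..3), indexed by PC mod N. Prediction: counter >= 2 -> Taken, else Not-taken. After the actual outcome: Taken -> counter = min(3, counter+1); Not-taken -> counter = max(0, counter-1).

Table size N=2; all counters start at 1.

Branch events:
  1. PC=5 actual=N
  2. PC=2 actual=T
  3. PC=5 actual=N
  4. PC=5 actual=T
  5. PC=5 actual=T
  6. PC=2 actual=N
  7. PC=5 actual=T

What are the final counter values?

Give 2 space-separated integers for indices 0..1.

Ev 1: PC=5 idx=1 pred=N actual=N -> ctr[1]=0
Ev 2: PC=2 idx=0 pred=N actual=T -> ctr[0]=2
Ev 3: PC=5 idx=1 pred=N actual=N -> ctr[1]=0
Ev 4: PC=5 idx=1 pred=N actual=T -> ctr[1]=1
Ev 5: PC=5 idx=1 pred=N actual=T -> ctr[1]=2
Ev 6: PC=2 idx=0 pred=T actual=N -> ctr[0]=1
Ev 7: PC=5 idx=1 pred=T actual=T -> ctr[1]=3

Answer: 1 3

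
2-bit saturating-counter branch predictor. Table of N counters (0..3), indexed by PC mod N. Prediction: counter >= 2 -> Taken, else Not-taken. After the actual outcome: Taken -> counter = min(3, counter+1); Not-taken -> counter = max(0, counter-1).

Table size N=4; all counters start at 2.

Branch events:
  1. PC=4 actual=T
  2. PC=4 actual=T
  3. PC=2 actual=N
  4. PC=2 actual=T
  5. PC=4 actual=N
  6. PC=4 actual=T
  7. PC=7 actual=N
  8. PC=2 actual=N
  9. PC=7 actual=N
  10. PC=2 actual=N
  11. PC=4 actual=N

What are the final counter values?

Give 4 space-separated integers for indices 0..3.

Ev 1: PC=4 idx=0 pred=T actual=T -> ctr[0]=3
Ev 2: PC=4 idx=0 pred=T actual=T -> ctr[0]=3
Ev 3: PC=2 idx=2 pred=T actual=N -> ctr[2]=1
Ev 4: PC=2 idx=2 pred=N actual=T -> ctr[2]=2
Ev 5: PC=4 idx=0 pred=T actual=N -> ctr[0]=2
Ev 6: PC=4 idx=0 pred=T actual=T -> ctr[0]=3
Ev 7: PC=7 idx=3 pred=T actual=N -> ctr[3]=1
Ev 8: PC=2 idx=2 pred=T actual=N -> ctr[2]=1
Ev 9: PC=7 idx=3 pred=N actual=N -> ctr[3]=0
Ev 10: PC=2 idx=2 pred=N actual=N -> ctr[2]=0
Ev 11: PC=4 idx=0 pred=T actual=N -> ctr[0]=2

Answer: 2 2 0 0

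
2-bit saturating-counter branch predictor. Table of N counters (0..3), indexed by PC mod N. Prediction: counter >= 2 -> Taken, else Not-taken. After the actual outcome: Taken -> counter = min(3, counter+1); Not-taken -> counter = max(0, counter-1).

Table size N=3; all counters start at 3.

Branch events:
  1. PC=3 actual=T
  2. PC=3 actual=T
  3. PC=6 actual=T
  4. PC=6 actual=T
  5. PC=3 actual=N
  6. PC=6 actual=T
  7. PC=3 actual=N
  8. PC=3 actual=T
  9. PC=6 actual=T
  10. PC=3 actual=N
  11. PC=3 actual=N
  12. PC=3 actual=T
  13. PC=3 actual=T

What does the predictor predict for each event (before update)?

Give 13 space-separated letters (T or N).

Answer: T T T T T T T T T T T N T

Derivation:
Ev 1: PC=3 idx=0 pred=T actual=T -> ctr[0]=3
Ev 2: PC=3 idx=0 pred=T actual=T -> ctr[0]=3
Ev 3: PC=6 idx=0 pred=T actual=T -> ctr[0]=3
Ev 4: PC=6 idx=0 pred=T actual=T -> ctr[0]=3
Ev 5: PC=3 idx=0 pred=T actual=N -> ctr[0]=2
Ev 6: PC=6 idx=0 pred=T actual=T -> ctr[0]=3
Ev 7: PC=3 idx=0 pred=T actual=N -> ctr[0]=2
Ev 8: PC=3 idx=0 pred=T actual=T -> ctr[0]=3
Ev 9: PC=6 idx=0 pred=T actual=T -> ctr[0]=3
Ev 10: PC=3 idx=0 pred=T actual=N -> ctr[0]=2
Ev 11: PC=3 idx=0 pred=T actual=N -> ctr[0]=1
Ev 12: PC=3 idx=0 pred=N actual=T -> ctr[0]=2
Ev 13: PC=3 idx=0 pred=T actual=T -> ctr[0]=3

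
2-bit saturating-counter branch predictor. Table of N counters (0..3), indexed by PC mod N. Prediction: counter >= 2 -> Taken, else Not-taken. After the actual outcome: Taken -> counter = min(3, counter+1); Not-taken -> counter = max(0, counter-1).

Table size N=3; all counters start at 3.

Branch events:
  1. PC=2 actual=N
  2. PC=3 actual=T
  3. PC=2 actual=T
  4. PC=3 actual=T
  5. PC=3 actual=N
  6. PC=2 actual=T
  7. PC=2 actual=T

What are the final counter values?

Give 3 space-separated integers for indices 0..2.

Answer: 2 3 3

Derivation:
Ev 1: PC=2 idx=2 pred=T actual=N -> ctr[2]=2
Ev 2: PC=3 idx=0 pred=T actual=T -> ctr[0]=3
Ev 3: PC=2 idx=2 pred=T actual=T -> ctr[2]=3
Ev 4: PC=3 idx=0 pred=T actual=T -> ctr[0]=3
Ev 5: PC=3 idx=0 pred=T actual=N -> ctr[0]=2
Ev 6: PC=2 idx=2 pred=T actual=T -> ctr[2]=3
Ev 7: PC=2 idx=2 pred=T actual=T -> ctr[2]=3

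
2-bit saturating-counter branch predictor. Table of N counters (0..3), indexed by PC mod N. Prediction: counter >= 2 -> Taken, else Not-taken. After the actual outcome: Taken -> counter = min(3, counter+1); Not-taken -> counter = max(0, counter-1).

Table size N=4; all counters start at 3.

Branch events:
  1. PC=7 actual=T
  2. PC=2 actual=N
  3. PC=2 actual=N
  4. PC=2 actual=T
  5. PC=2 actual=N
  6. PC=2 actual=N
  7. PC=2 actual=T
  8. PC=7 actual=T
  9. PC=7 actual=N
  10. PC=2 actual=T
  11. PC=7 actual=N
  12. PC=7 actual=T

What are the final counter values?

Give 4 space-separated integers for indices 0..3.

Answer: 3 3 2 2

Derivation:
Ev 1: PC=7 idx=3 pred=T actual=T -> ctr[3]=3
Ev 2: PC=2 idx=2 pred=T actual=N -> ctr[2]=2
Ev 3: PC=2 idx=2 pred=T actual=N -> ctr[2]=1
Ev 4: PC=2 idx=2 pred=N actual=T -> ctr[2]=2
Ev 5: PC=2 idx=2 pred=T actual=N -> ctr[2]=1
Ev 6: PC=2 idx=2 pred=N actual=N -> ctr[2]=0
Ev 7: PC=2 idx=2 pred=N actual=T -> ctr[2]=1
Ev 8: PC=7 idx=3 pred=T actual=T -> ctr[3]=3
Ev 9: PC=7 idx=3 pred=T actual=N -> ctr[3]=2
Ev 10: PC=2 idx=2 pred=N actual=T -> ctr[2]=2
Ev 11: PC=7 idx=3 pred=T actual=N -> ctr[3]=1
Ev 12: PC=7 idx=3 pred=N actual=T -> ctr[3]=2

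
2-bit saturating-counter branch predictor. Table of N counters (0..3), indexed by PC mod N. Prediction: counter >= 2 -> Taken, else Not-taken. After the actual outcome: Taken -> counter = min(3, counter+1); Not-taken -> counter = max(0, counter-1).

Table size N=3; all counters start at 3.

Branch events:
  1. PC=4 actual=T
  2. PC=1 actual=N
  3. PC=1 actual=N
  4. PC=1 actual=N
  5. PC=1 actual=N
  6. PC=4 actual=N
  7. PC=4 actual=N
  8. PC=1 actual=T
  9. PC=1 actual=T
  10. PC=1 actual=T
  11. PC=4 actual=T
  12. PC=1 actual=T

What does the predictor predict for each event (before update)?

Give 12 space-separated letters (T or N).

Answer: T T T N N N N N N T T T

Derivation:
Ev 1: PC=4 idx=1 pred=T actual=T -> ctr[1]=3
Ev 2: PC=1 idx=1 pred=T actual=N -> ctr[1]=2
Ev 3: PC=1 idx=1 pred=T actual=N -> ctr[1]=1
Ev 4: PC=1 idx=1 pred=N actual=N -> ctr[1]=0
Ev 5: PC=1 idx=1 pred=N actual=N -> ctr[1]=0
Ev 6: PC=4 idx=1 pred=N actual=N -> ctr[1]=0
Ev 7: PC=4 idx=1 pred=N actual=N -> ctr[1]=0
Ev 8: PC=1 idx=1 pred=N actual=T -> ctr[1]=1
Ev 9: PC=1 idx=1 pred=N actual=T -> ctr[1]=2
Ev 10: PC=1 idx=1 pred=T actual=T -> ctr[1]=3
Ev 11: PC=4 idx=1 pred=T actual=T -> ctr[1]=3
Ev 12: PC=1 idx=1 pred=T actual=T -> ctr[1]=3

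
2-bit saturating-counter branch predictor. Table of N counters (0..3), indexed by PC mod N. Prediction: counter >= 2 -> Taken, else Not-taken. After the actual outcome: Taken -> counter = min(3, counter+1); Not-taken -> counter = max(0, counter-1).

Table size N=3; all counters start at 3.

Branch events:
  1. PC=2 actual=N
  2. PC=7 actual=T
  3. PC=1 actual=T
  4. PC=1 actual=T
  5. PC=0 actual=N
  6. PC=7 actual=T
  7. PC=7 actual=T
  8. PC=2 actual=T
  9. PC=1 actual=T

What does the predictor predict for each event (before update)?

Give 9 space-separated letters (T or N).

Answer: T T T T T T T T T

Derivation:
Ev 1: PC=2 idx=2 pred=T actual=N -> ctr[2]=2
Ev 2: PC=7 idx=1 pred=T actual=T -> ctr[1]=3
Ev 3: PC=1 idx=1 pred=T actual=T -> ctr[1]=3
Ev 4: PC=1 idx=1 pred=T actual=T -> ctr[1]=3
Ev 5: PC=0 idx=0 pred=T actual=N -> ctr[0]=2
Ev 6: PC=7 idx=1 pred=T actual=T -> ctr[1]=3
Ev 7: PC=7 idx=1 pred=T actual=T -> ctr[1]=3
Ev 8: PC=2 idx=2 pred=T actual=T -> ctr[2]=3
Ev 9: PC=1 idx=1 pred=T actual=T -> ctr[1]=3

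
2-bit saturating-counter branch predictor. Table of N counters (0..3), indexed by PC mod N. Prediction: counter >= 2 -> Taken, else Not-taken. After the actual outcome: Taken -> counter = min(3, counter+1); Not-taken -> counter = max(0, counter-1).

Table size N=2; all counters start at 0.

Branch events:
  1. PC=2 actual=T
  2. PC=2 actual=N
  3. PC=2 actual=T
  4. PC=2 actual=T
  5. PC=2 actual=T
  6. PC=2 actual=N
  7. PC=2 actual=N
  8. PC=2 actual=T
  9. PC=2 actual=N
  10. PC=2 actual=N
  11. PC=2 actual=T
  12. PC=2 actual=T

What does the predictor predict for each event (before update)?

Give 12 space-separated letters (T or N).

Ev 1: PC=2 idx=0 pred=N actual=T -> ctr[0]=1
Ev 2: PC=2 idx=0 pred=N actual=N -> ctr[0]=0
Ev 3: PC=2 idx=0 pred=N actual=T -> ctr[0]=1
Ev 4: PC=2 idx=0 pred=N actual=T -> ctr[0]=2
Ev 5: PC=2 idx=0 pred=T actual=T -> ctr[0]=3
Ev 6: PC=2 idx=0 pred=T actual=N -> ctr[0]=2
Ev 7: PC=2 idx=0 pred=T actual=N -> ctr[0]=1
Ev 8: PC=2 idx=0 pred=N actual=T -> ctr[0]=2
Ev 9: PC=2 idx=0 pred=T actual=N -> ctr[0]=1
Ev 10: PC=2 idx=0 pred=N actual=N -> ctr[0]=0
Ev 11: PC=2 idx=0 pred=N actual=T -> ctr[0]=1
Ev 12: PC=2 idx=0 pred=N actual=T -> ctr[0]=2

Answer: N N N N T T T N T N N N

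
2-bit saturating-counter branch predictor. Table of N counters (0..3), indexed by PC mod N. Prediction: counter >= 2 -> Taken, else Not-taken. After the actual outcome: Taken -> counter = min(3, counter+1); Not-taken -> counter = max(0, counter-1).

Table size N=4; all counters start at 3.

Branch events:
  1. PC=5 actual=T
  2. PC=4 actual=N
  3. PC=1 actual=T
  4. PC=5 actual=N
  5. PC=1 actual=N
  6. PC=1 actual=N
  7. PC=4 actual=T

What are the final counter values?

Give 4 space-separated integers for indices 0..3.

Ev 1: PC=5 idx=1 pred=T actual=T -> ctr[1]=3
Ev 2: PC=4 idx=0 pred=T actual=N -> ctr[0]=2
Ev 3: PC=1 idx=1 pred=T actual=T -> ctr[1]=3
Ev 4: PC=5 idx=1 pred=T actual=N -> ctr[1]=2
Ev 5: PC=1 idx=1 pred=T actual=N -> ctr[1]=1
Ev 6: PC=1 idx=1 pred=N actual=N -> ctr[1]=0
Ev 7: PC=4 idx=0 pred=T actual=T -> ctr[0]=3

Answer: 3 0 3 3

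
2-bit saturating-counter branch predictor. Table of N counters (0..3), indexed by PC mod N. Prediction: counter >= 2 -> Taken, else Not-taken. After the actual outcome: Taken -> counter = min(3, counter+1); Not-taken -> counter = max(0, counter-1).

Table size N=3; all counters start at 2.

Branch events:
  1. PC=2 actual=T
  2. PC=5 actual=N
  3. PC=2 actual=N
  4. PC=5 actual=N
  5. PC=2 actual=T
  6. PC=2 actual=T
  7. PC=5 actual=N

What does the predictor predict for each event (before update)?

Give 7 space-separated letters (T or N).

Ev 1: PC=2 idx=2 pred=T actual=T -> ctr[2]=3
Ev 2: PC=5 idx=2 pred=T actual=N -> ctr[2]=2
Ev 3: PC=2 idx=2 pred=T actual=N -> ctr[2]=1
Ev 4: PC=5 idx=2 pred=N actual=N -> ctr[2]=0
Ev 5: PC=2 idx=2 pred=N actual=T -> ctr[2]=1
Ev 6: PC=2 idx=2 pred=N actual=T -> ctr[2]=2
Ev 7: PC=5 idx=2 pred=T actual=N -> ctr[2]=1

Answer: T T T N N N T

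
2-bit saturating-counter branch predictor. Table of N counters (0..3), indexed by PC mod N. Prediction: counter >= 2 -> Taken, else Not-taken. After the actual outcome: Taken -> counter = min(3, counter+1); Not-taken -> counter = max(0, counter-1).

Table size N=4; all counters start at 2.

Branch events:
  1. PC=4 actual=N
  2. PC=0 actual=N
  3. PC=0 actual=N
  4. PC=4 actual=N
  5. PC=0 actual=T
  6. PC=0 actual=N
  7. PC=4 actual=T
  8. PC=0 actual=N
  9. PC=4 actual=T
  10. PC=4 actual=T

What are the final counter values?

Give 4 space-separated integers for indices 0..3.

Answer: 2 2 2 2

Derivation:
Ev 1: PC=4 idx=0 pred=T actual=N -> ctr[0]=1
Ev 2: PC=0 idx=0 pred=N actual=N -> ctr[0]=0
Ev 3: PC=0 idx=0 pred=N actual=N -> ctr[0]=0
Ev 4: PC=4 idx=0 pred=N actual=N -> ctr[0]=0
Ev 5: PC=0 idx=0 pred=N actual=T -> ctr[0]=1
Ev 6: PC=0 idx=0 pred=N actual=N -> ctr[0]=0
Ev 7: PC=4 idx=0 pred=N actual=T -> ctr[0]=1
Ev 8: PC=0 idx=0 pred=N actual=N -> ctr[0]=0
Ev 9: PC=4 idx=0 pred=N actual=T -> ctr[0]=1
Ev 10: PC=4 idx=0 pred=N actual=T -> ctr[0]=2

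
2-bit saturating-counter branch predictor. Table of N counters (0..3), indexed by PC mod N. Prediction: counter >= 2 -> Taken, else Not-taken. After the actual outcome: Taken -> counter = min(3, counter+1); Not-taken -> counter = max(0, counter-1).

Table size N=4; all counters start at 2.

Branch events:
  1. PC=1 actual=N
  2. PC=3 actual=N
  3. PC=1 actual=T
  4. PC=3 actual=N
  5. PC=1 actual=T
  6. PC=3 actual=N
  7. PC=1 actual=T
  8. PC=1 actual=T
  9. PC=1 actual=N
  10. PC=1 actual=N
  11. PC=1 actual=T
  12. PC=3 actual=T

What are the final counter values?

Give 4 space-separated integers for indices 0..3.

Answer: 2 2 2 1

Derivation:
Ev 1: PC=1 idx=1 pred=T actual=N -> ctr[1]=1
Ev 2: PC=3 idx=3 pred=T actual=N -> ctr[3]=1
Ev 3: PC=1 idx=1 pred=N actual=T -> ctr[1]=2
Ev 4: PC=3 idx=3 pred=N actual=N -> ctr[3]=0
Ev 5: PC=1 idx=1 pred=T actual=T -> ctr[1]=3
Ev 6: PC=3 idx=3 pred=N actual=N -> ctr[3]=0
Ev 7: PC=1 idx=1 pred=T actual=T -> ctr[1]=3
Ev 8: PC=1 idx=1 pred=T actual=T -> ctr[1]=3
Ev 9: PC=1 idx=1 pred=T actual=N -> ctr[1]=2
Ev 10: PC=1 idx=1 pred=T actual=N -> ctr[1]=1
Ev 11: PC=1 idx=1 pred=N actual=T -> ctr[1]=2
Ev 12: PC=3 idx=3 pred=N actual=T -> ctr[3]=1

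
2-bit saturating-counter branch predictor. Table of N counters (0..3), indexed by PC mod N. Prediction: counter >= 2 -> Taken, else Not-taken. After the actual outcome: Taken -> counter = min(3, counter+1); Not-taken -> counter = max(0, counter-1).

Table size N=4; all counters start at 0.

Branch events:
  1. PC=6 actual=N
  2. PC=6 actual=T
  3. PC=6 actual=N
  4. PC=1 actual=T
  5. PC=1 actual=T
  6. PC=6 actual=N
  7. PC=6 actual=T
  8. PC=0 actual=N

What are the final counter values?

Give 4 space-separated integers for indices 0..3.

Ev 1: PC=6 idx=2 pred=N actual=N -> ctr[2]=0
Ev 2: PC=6 idx=2 pred=N actual=T -> ctr[2]=1
Ev 3: PC=6 idx=2 pred=N actual=N -> ctr[2]=0
Ev 4: PC=1 idx=1 pred=N actual=T -> ctr[1]=1
Ev 5: PC=1 idx=1 pred=N actual=T -> ctr[1]=2
Ev 6: PC=6 idx=2 pred=N actual=N -> ctr[2]=0
Ev 7: PC=6 idx=2 pred=N actual=T -> ctr[2]=1
Ev 8: PC=0 idx=0 pred=N actual=N -> ctr[0]=0

Answer: 0 2 1 0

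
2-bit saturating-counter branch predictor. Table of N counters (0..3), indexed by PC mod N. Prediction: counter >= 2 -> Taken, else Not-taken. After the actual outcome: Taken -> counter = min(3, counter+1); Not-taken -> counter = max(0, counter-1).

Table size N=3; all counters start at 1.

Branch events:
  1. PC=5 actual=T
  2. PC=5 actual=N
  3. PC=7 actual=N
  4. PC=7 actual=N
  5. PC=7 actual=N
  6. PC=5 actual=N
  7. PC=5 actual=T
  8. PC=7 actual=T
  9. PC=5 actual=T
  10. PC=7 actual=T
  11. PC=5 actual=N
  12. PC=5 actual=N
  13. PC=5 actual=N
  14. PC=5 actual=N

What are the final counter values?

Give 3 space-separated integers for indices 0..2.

Answer: 1 2 0

Derivation:
Ev 1: PC=5 idx=2 pred=N actual=T -> ctr[2]=2
Ev 2: PC=5 idx=2 pred=T actual=N -> ctr[2]=1
Ev 3: PC=7 idx=1 pred=N actual=N -> ctr[1]=0
Ev 4: PC=7 idx=1 pred=N actual=N -> ctr[1]=0
Ev 5: PC=7 idx=1 pred=N actual=N -> ctr[1]=0
Ev 6: PC=5 idx=2 pred=N actual=N -> ctr[2]=0
Ev 7: PC=5 idx=2 pred=N actual=T -> ctr[2]=1
Ev 8: PC=7 idx=1 pred=N actual=T -> ctr[1]=1
Ev 9: PC=5 idx=2 pred=N actual=T -> ctr[2]=2
Ev 10: PC=7 idx=1 pred=N actual=T -> ctr[1]=2
Ev 11: PC=5 idx=2 pred=T actual=N -> ctr[2]=1
Ev 12: PC=5 idx=2 pred=N actual=N -> ctr[2]=0
Ev 13: PC=5 idx=2 pred=N actual=N -> ctr[2]=0
Ev 14: PC=5 idx=2 pred=N actual=N -> ctr[2]=0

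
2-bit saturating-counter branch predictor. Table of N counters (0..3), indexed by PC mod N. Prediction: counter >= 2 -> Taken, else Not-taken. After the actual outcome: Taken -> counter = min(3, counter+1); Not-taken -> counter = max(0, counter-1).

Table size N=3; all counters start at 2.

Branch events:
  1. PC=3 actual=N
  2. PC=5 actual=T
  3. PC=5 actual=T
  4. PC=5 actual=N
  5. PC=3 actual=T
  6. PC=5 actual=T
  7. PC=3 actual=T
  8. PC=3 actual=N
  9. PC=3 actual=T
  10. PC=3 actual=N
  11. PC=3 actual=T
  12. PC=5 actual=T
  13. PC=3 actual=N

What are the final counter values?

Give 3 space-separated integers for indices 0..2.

Ev 1: PC=3 idx=0 pred=T actual=N -> ctr[0]=1
Ev 2: PC=5 idx=2 pred=T actual=T -> ctr[2]=3
Ev 3: PC=5 idx=2 pred=T actual=T -> ctr[2]=3
Ev 4: PC=5 idx=2 pred=T actual=N -> ctr[2]=2
Ev 5: PC=3 idx=0 pred=N actual=T -> ctr[0]=2
Ev 6: PC=5 idx=2 pred=T actual=T -> ctr[2]=3
Ev 7: PC=3 idx=0 pred=T actual=T -> ctr[0]=3
Ev 8: PC=3 idx=0 pred=T actual=N -> ctr[0]=2
Ev 9: PC=3 idx=0 pred=T actual=T -> ctr[0]=3
Ev 10: PC=3 idx=0 pred=T actual=N -> ctr[0]=2
Ev 11: PC=3 idx=0 pred=T actual=T -> ctr[0]=3
Ev 12: PC=5 idx=2 pred=T actual=T -> ctr[2]=3
Ev 13: PC=3 idx=0 pred=T actual=N -> ctr[0]=2

Answer: 2 2 3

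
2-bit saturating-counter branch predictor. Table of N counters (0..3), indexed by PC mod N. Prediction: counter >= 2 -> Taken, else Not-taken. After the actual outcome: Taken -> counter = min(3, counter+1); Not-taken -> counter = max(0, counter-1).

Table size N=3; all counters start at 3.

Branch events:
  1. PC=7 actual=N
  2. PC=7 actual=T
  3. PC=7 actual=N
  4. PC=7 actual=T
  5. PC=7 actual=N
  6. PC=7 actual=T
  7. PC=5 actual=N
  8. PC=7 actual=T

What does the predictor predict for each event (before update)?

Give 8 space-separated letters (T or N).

Answer: T T T T T T T T

Derivation:
Ev 1: PC=7 idx=1 pred=T actual=N -> ctr[1]=2
Ev 2: PC=7 idx=1 pred=T actual=T -> ctr[1]=3
Ev 3: PC=7 idx=1 pred=T actual=N -> ctr[1]=2
Ev 4: PC=7 idx=1 pred=T actual=T -> ctr[1]=3
Ev 5: PC=7 idx=1 pred=T actual=N -> ctr[1]=2
Ev 6: PC=7 idx=1 pred=T actual=T -> ctr[1]=3
Ev 7: PC=5 idx=2 pred=T actual=N -> ctr[2]=2
Ev 8: PC=7 idx=1 pred=T actual=T -> ctr[1]=3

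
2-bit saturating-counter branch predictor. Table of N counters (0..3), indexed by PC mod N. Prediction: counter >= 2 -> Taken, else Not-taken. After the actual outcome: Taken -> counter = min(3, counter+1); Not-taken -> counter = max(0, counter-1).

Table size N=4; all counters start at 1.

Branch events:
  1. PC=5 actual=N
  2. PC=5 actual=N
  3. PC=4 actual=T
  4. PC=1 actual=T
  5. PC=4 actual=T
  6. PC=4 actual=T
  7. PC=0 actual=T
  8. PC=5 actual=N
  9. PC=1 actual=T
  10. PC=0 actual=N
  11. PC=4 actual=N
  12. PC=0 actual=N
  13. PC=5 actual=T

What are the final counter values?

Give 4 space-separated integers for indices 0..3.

Answer: 0 2 1 1

Derivation:
Ev 1: PC=5 idx=1 pred=N actual=N -> ctr[1]=0
Ev 2: PC=5 idx=1 pred=N actual=N -> ctr[1]=0
Ev 3: PC=4 idx=0 pred=N actual=T -> ctr[0]=2
Ev 4: PC=1 idx=1 pred=N actual=T -> ctr[1]=1
Ev 5: PC=4 idx=0 pred=T actual=T -> ctr[0]=3
Ev 6: PC=4 idx=0 pred=T actual=T -> ctr[0]=3
Ev 7: PC=0 idx=0 pred=T actual=T -> ctr[0]=3
Ev 8: PC=5 idx=1 pred=N actual=N -> ctr[1]=0
Ev 9: PC=1 idx=1 pred=N actual=T -> ctr[1]=1
Ev 10: PC=0 idx=0 pred=T actual=N -> ctr[0]=2
Ev 11: PC=4 idx=0 pred=T actual=N -> ctr[0]=1
Ev 12: PC=0 idx=0 pred=N actual=N -> ctr[0]=0
Ev 13: PC=5 idx=1 pred=N actual=T -> ctr[1]=2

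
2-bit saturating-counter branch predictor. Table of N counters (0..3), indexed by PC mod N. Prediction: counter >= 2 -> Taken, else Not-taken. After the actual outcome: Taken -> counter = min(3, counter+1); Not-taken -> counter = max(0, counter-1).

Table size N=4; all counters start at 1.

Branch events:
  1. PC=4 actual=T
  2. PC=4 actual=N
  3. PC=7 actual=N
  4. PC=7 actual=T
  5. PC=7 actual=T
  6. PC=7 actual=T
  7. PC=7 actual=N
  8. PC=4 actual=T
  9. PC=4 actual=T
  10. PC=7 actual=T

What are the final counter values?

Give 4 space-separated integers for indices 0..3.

Ev 1: PC=4 idx=0 pred=N actual=T -> ctr[0]=2
Ev 2: PC=4 idx=0 pred=T actual=N -> ctr[0]=1
Ev 3: PC=7 idx=3 pred=N actual=N -> ctr[3]=0
Ev 4: PC=7 idx=3 pred=N actual=T -> ctr[3]=1
Ev 5: PC=7 idx=3 pred=N actual=T -> ctr[3]=2
Ev 6: PC=7 idx=3 pred=T actual=T -> ctr[3]=3
Ev 7: PC=7 idx=3 pred=T actual=N -> ctr[3]=2
Ev 8: PC=4 idx=0 pred=N actual=T -> ctr[0]=2
Ev 9: PC=4 idx=0 pred=T actual=T -> ctr[0]=3
Ev 10: PC=7 idx=3 pred=T actual=T -> ctr[3]=3

Answer: 3 1 1 3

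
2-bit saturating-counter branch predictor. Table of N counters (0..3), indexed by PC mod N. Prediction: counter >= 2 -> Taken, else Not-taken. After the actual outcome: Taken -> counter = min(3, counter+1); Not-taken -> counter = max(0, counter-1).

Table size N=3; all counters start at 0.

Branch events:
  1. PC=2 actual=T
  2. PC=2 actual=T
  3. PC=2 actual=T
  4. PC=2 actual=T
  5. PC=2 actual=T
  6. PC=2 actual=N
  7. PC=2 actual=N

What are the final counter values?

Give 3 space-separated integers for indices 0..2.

Answer: 0 0 1

Derivation:
Ev 1: PC=2 idx=2 pred=N actual=T -> ctr[2]=1
Ev 2: PC=2 idx=2 pred=N actual=T -> ctr[2]=2
Ev 3: PC=2 idx=2 pred=T actual=T -> ctr[2]=3
Ev 4: PC=2 idx=2 pred=T actual=T -> ctr[2]=3
Ev 5: PC=2 idx=2 pred=T actual=T -> ctr[2]=3
Ev 6: PC=2 idx=2 pred=T actual=N -> ctr[2]=2
Ev 7: PC=2 idx=2 pred=T actual=N -> ctr[2]=1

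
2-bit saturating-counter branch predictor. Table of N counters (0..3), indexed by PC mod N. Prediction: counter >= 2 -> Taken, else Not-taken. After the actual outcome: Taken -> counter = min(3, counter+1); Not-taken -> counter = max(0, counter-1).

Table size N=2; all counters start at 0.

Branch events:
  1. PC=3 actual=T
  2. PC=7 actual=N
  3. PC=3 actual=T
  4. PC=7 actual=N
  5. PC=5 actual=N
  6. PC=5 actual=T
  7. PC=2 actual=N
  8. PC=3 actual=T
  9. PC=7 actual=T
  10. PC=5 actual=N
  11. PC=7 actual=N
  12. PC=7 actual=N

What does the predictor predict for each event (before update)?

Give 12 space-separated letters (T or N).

Ev 1: PC=3 idx=1 pred=N actual=T -> ctr[1]=1
Ev 2: PC=7 idx=1 pred=N actual=N -> ctr[1]=0
Ev 3: PC=3 idx=1 pred=N actual=T -> ctr[1]=1
Ev 4: PC=7 idx=1 pred=N actual=N -> ctr[1]=0
Ev 5: PC=5 idx=1 pred=N actual=N -> ctr[1]=0
Ev 6: PC=5 idx=1 pred=N actual=T -> ctr[1]=1
Ev 7: PC=2 idx=0 pred=N actual=N -> ctr[0]=0
Ev 8: PC=3 idx=1 pred=N actual=T -> ctr[1]=2
Ev 9: PC=7 idx=1 pred=T actual=T -> ctr[1]=3
Ev 10: PC=5 idx=1 pred=T actual=N -> ctr[1]=2
Ev 11: PC=7 idx=1 pred=T actual=N -> ctr[1]=1
Ev 12: PC=7 idx=1 pred=N actual=N -> ctr[1]=0

Answer: N N N N N N N N T T T N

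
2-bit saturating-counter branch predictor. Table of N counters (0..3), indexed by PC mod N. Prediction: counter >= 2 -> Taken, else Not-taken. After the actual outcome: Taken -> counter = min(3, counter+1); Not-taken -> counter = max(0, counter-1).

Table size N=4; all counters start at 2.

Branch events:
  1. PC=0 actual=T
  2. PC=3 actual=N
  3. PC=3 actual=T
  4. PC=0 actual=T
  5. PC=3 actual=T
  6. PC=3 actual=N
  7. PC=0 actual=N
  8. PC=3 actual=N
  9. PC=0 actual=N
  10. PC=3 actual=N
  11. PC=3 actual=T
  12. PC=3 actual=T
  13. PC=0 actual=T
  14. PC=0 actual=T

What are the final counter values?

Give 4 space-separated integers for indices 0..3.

Ev 1: PC=0 idx=0 pred=T actual=T -> ctr[0]=3
Ev 2: PC=3 idx=3 pred=T actual=N -> ctr[3]=1
Ev 3: PC=3 idx=3 pred=N actual=T -> ctr[3]=2
Ev 4: PC=0 idx=0 pred=T actual=T -> ctr[0]=3
Ev 5: PC=3 idx=3 pred=T actual=T -> ctr[3]=3
Ev 6: PC=3 idx=3 pred=T actual=N -> ctr[3]=2
Ev 7: PC=0 idx=0 pred=T actual=N -> ctr[0]=2
Ev 8: PC=3 idx=3 pred=T actual=N -> ctr[3]=1
Ev 9: PC=0 idx=0 pred=T actual=N -> ctr[0]=1
Ev 10: PC=3 idx=3 pred=N actual=N -> ctr[3]=0
Ev 11: PC=3 idx=3 pred=N actual=T -> ctr[3]=1
Ev 12: PC=3 idx=3 pred=N actual=T -> ctr[3]=2
Ev 13: PC=0 idx=0 pred=N actual=T -> ctr[0]=2
Ev 14: PC=0 idx=0 pred=T actual=T -> ctr[0]=3

Answer: 3 2 2 2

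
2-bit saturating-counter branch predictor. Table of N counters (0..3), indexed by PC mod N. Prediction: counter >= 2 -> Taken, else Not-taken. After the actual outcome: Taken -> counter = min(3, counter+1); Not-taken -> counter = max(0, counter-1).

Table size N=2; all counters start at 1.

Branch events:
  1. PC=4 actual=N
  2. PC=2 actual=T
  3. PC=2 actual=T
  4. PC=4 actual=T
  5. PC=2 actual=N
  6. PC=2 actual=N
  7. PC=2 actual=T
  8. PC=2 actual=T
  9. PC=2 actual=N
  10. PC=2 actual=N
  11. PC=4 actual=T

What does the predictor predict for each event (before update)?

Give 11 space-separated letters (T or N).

Ev 1: PC=4 idx=0 pred=N actual=N -> ctr[0]=0
Ev 2: PC=2 idx=0 pred=N actual=T -> ctr[0]=1
Ev 3: PC=2 idx=0 pred=N actual=T -> ctr[0]=2
Ev 4: PC=4 idx=0 pred=T actual=T -> ctr[0]=3
Ev 5: PC=2 idx=0 pred=T actual=N -> ctr[0]=2
Ev 6: PC=2 idx=0 pred=T actual=N -> ctr[0]=1
Ev 7: PC=2 idx=0 pred=N actual=T -> ctr[0]=2
Ev 8: PC=2 idx=0 pred=T actual=T -> ctr[0]=3
Ev 9: PC=2 idx=0 pred=T actual=N -> ctr[0]=2
Ev 10: PC=2 idx=0 pred=T actual=N -> ctr[0]=1
Ev 11: PC=4 idx=0 pred=N actual=T -> ctr[0]=2

Answer: N N N T T T N T T T N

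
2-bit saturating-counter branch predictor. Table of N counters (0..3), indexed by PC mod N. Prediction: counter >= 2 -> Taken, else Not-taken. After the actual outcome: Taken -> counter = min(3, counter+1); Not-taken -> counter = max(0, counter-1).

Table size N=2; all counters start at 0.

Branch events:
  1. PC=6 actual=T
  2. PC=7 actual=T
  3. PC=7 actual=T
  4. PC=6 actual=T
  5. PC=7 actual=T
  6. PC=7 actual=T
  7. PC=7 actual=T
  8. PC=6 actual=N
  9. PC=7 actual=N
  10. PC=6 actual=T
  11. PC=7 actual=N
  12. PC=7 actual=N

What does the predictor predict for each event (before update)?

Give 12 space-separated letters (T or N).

Answer: N N N N T T T T T N T N

Derivation:
Ev 1: PC=6 idx=0 pred=N actual=T -> ctr[0]=1
Ev 2: PC=7 idx=1 pred=N actual=T -> ctr[1]=1
Ev 3: PC=7 idx=1 pred=N actual=T -> ctr[1]=2
Ev 4: PC=6 idx=0 pred=N actual=T -> ctr[0]=2
Ev 5: PC=7 idx=1 pred=T actual=T -> ctr[1]=3
Ev 6: PC=7 idx=1 pred=T actual=T -> ctr[1]=3
Ev 7: PC=7 idx=1 pred=T actual=T -> ctr[1]=3
Ev 8: PC=6 idx=0 pred=T actual=N -> ctr[0]=1
Ev 9: PC=7 idx=1 pred=T actual=N -> ctr[1]=2
Ev 10: PC=6 idx=0 pred=N actual=T -> ctr[0]=2
Ev 11: PC=7 idx=1 pred=T actual=N -> ctr[1]=1
Ev 12: PC=7 idx=1 pred=N actual=N -> ctr[1]=0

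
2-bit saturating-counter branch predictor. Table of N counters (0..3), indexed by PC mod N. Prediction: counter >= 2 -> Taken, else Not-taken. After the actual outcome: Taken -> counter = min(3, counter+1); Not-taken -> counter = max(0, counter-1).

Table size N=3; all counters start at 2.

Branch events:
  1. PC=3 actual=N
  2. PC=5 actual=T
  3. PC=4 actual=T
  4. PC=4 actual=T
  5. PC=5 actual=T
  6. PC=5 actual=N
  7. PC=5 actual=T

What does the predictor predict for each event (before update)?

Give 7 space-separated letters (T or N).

Ev 1: PC=3 idx=0 pred=T actual=N -> ctr[0]=1
Ev 2: PC=5 idx=2 pred=T actual=T -> ctr[2]=3
Ev 3: PC=4 idx=1 pred=T actual=T -> ctr[1]=3
Ev 4: PC=4 idx=1 pred=T actual=T -> ctr[1]=3
Ev 5: PC=5 idx=2 pred=T actual=T -> ctr[2]=3
Ev 6: PC=5 idx=2 pred=T actual=N -> ctr[2]=2
Ev 7: PC=5 idx=2 pred=T actual=T -> ctr[2]=3

Answer: T T T T T T T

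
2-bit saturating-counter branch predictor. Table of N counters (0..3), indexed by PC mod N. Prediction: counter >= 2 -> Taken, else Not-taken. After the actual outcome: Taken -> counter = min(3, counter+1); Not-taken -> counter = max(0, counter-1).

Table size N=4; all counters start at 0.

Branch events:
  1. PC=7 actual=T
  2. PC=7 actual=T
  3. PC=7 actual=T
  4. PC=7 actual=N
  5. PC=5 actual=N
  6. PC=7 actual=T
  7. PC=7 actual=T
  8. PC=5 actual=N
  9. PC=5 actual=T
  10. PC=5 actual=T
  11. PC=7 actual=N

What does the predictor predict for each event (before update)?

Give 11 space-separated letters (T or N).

Answer: N N T T N T T N N N T

Derivation:
Ev 1: PC=7 idx=3 pred=N actual=T -> ctr[3]=1
Ev 2: PC=7 idx=3 pred=N actual=T -> ctr[3]=2
Ev 3: PC=7 idx=3 pred=T actual=T -> ctr[3]=3
Ev 4: PC=7 idx=3 pred=T actual=N -> ctr[3]=2
Ev 5: PC=5 idx=1 pred=N actual=N -> ctr[1]=0
Ev 6: PC=7 idx=3 pred=T actual=T -> ctr[3]=3
Ev 7: PC=7 idx=3 pred=T actual=T -> ctr[3]=3
Ev 8: PC=5 idx=1 pred=N actual=N -> ctr[1]=0
Ev 9: PC=5 idx=1 pred=N actual=T -> ctr[1]=1
Ev 10: PC=5 idx=1 pred=N actual=T -> ctr[1]=2
Ev 11: PC=7 idx=3 pred=T actual=N -> ctr[3]=2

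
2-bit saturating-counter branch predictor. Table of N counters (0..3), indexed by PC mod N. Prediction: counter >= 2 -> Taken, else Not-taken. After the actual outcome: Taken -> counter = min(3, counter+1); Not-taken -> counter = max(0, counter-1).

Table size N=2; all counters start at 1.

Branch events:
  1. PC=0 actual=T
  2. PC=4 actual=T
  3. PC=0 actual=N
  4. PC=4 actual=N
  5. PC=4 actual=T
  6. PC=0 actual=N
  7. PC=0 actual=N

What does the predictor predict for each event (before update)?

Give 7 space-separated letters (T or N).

Answer: N T T T N T N

Derivation:
Ev 1: PC=0 idx=0 pred=N actual=T -> ctr[0]=2
Ev 2: PC=4 idx=0 pred=T actual=T -> ctr[0]=3
Ev 3: PC=0 idx=0 pred=T actual=N -> ctr[0]=2
Ev 4: PC=4 idx=0 pred=T actual=N -> ctr[0]=1
Ev 5: PC=4 idx=0 pred=N actual=T -> ctr[0]=2
Ev 6: PC=0 idx=0 pred=T actual=N -> ctr[0]=1
Ev 7: PC=0 idx=0 pred=N actual=N -> ctr[0]=0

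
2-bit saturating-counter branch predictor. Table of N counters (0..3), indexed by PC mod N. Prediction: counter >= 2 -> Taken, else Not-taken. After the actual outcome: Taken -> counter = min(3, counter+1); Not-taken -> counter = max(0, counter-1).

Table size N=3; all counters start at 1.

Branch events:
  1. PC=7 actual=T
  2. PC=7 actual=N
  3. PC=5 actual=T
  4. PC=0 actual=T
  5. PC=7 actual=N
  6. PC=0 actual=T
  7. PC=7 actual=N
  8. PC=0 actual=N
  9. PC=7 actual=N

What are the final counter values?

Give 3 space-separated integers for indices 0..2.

Answer: 2 0 2

Derivation:
Ev 1: PC=7 idx=1 pred=N actual=T -> ctr[1]=2
Ev 2: PC=7 idx=1 pred=T actual=N -> ctr[1]=1
Ev 3: PC=5 idx=2 pred=N actual=T -> ctr[2]=2
Ev 4: PC=0 idx=0 pred=N actual=T -> ctr[0]=2
Ev 5: PC=7 idx=1 pred=N actual=N -> ctr[1]=0
Ev 6: PC=0 idx=0 pred=T actual=T -> ctr[0]=3
Ev 7: PC=7 idx=1 pred=N actual=N -> ctr[1]=0
Ev 8: PC=0 idx=0 pred=T actual=N -> ctr[0]=2
Ev 9: PC=7 idx=1 pred=N actual=N -> ctr[1]=0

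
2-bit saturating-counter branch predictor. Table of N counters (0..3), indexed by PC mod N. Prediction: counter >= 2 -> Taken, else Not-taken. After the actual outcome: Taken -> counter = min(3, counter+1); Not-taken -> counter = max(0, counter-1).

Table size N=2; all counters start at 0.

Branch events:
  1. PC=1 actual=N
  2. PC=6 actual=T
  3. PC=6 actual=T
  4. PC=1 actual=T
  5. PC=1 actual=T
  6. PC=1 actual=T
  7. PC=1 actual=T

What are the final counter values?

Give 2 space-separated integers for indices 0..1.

Ev 1: PC=1 idx=1 pred=N actual=N -> ctr[1]=0
Ev 2: PC=6 idx=0 pred=N actual=T -> ctr[0]=1
Ev 3: PC=6 idx=0 pred=N actual=T -> ctr[0]=2
Ev 4: PC=1 idx=1 pred=N actual=T -> ctr[1]=1
Ev 5: PC=1 idx=1 pred=N actual=T -> ctr[1]=2
Ev 6: PC=1 idx=1 pred=T actual=T -> ctr[1]=3
Ev 7: PC=1 idx=1 pred=T actual=T -> ctr[1]=3

Answer: 2 3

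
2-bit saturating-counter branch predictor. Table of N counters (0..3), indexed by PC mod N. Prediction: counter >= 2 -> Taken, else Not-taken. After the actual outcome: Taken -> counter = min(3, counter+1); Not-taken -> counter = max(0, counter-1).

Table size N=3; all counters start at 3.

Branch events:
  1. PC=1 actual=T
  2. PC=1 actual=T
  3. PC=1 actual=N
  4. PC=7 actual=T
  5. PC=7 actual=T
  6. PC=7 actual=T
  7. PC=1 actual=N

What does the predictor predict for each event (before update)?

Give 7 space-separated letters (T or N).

Ev 1: PC=1 idx=1 pred=T actual=T -> ctr[1]=3
Ev 2: PC=1 idx=1 pred=T actual=T -> ctr[1]=3
Ev 3: PC=1 idx=1 pred=T actual=N -> ctr[1]=2
Ev 4: PC=7 idx=1 pred=T actual=T -> ctr[1]=3
Ev 5: PC=7 idx=1 pred=T actual=T -> ctr[1]=3
Ev 6: PC=7 idx=1 pred=T actual=T -> ctr[1]=3
Ev 7: PC=1 idx=1 pred=T actual=N -> ctr[1]=2

Answer: T T T T T T T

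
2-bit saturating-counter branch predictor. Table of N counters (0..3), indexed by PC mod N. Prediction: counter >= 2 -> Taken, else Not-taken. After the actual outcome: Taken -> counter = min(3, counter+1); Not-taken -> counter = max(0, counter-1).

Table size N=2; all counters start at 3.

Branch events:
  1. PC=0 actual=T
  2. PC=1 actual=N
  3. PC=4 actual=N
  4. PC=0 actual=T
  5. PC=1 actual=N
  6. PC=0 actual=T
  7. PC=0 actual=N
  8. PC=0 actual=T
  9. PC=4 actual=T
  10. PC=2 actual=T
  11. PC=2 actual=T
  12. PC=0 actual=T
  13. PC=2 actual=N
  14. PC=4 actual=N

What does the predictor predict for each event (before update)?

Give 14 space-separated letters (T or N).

Ev 1: PC=0 idx=0 pred=T actual=T -> ctr[0]=3
Ev 2: PC=1 idx=1 pred=T actual=N -> ctr[1]=2
Ev 3: PC=4 idx=0 pred=T actual=N -> ctr[0]=2
Ev 4: PC=0 idx=0 pred=T actual=T -> ctr[0]=3
Ev 5: PC=1 idx=1 pred=T actual=N -> ctr[1]=1
Ev 6: PC=0 idx=0 pred=T actual=T -> ctr[0]=3
Ev 7: PC=0 idx=0 pred=T actual=N -> ctr[0]=2
Ev 8: PC=0 idx=0 pred=T actual=T -> ctr[0]=3
Ev 9: PC=4 idx=0 pred=T actual=T -> ctr[0]=3
Ev 10: PC=2 idx=0 pred=T actual=T -> ctr[0]=3
Ev 11: PC=2 idx=0 pred=T actual=T -> ctr[0]=3
Ev 12: PC=0 idx=0 pred=T actual=T -> ctr[0]=3
Ev 13: PC=2 idx=0 pred=T actual=N -> ctr[0]=2
Ev 14: PC=4 idx=0 pred=T actual=N -> ctr[0]=1

Answer: T T T T T T T T T T T T T T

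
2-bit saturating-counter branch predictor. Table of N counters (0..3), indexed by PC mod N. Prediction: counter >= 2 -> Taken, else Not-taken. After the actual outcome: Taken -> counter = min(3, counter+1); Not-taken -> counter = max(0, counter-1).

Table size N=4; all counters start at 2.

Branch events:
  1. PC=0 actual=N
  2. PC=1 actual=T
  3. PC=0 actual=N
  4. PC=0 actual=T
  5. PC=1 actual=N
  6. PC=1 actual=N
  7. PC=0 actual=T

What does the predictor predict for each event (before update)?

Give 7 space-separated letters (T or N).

Answer: T T N N T T N

Derivation:
Ev 1: PC=0 idx=0 pred=T actual=N -> ctr[0]=1
Ev 2: PC=1 idx=1 pred=T actual=T -> ctr[1]=3
Ev 3: PC=0 idx=0 pred=N actual=N -> ctr[0]=0
Ev 4: PC=0 idx=0 pred=N actual=T -> ctr[0]=1
Ev 5: PC=1 idx=1 pred=T actual=N -> ctr[1]=2
Ev 6: PC=1 idx=1 pred=T actual=N -> ctr[1]=1
Ev 7: PC=0 idx=0 pred=N actual=T -> ctr[0]=2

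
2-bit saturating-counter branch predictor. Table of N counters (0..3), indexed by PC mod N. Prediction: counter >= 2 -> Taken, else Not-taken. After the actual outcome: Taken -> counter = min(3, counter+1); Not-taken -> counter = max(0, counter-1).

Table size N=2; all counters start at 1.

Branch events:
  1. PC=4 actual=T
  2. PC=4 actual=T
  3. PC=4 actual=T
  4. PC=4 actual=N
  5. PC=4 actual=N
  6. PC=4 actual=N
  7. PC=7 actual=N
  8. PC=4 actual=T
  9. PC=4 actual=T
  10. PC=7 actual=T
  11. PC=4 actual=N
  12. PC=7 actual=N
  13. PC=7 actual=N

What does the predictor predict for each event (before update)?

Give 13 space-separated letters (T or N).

Ev 1: PC=4 idx=0 pred=N actual=T -> ctr[0]=2
Ev 2: PC=4 idx=0 pred=T actual=T -> ctr[0]=3
Ev 3: PC=4 idx=0 pred=T actual=T -> ctr[0]=3
Ev 4: PC=4 idx=0 pred=T actual=N -> ctr[0]=2
Ev 5: PC=4 idx=0 pred=T actual=N -> ctr[0]=1
Ev 6: PC=4 idx=0 pred=N actual=N -> ctr[0]=0
Ev 7: PC=7 idx=1 pred=N actual=N -> ctr[1]=0
Ev 8: PC=4 idx=0 pred=N actual=T -> ctr[0]=1
Ev 9: PC=4 idx=0 pred=N actual=T -> ctr[0]=2
Ev 10: PC=7 idx=1 pred=N actual=T -> ctr[1]=1
Ev 11: PC=4 idx=0 pred=T actual=N -> ctr[0]=1
Ev 12: PC=7 idx=1 pred=N actual=N -> ctr[1]=0
Ev 13: PC=7 idx=1 pred=N actual=N -> ctr[1]=0

Answer: N T T T T N N N N N T N N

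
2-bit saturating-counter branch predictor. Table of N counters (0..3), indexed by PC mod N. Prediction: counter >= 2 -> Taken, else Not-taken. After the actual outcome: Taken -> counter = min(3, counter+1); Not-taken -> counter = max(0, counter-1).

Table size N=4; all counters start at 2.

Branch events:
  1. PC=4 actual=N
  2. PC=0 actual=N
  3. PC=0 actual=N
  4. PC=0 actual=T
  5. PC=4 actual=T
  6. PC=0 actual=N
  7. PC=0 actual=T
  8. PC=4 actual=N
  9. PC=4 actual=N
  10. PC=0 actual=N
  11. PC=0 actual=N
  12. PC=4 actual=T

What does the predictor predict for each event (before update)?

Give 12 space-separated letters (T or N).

Ev 1: PC=4 idx=0 pred=T actual=N -> ctr[0]=1
Ev 2: PC=0 idx=0 pred=N actual=N -> ctr[0]=0
Ev 3: PC=0 idx=0 pred=N actual=N -> ctr[0]=0
Ev 4: PC=0 idx=0 pred=N actual=T -> ctr[0]=1
Ev 5: PC=4 idx=0 pred=N actual=T -> ctr[0]=2
Ev 6: PC=0 idx=0 pred=T actual=N -> ctr[0]=1
Ev 7: PC=0 idx=0 pred=N actual=T -> ctr[0]=2
Ev 8: PC=4 idx=0 pred=T actual=N -> ctr[0]=1
Ev 9: PC=4 idx=0 pred=N actual=N -> ctr[0]=0
Ev 10: PC=0 idx=0 pred=N actual=N -> ctr[0]=0
Ev 11: PC=0 idx=0 pred=N actual=N -> ctr[0]=0
Ev 12: PC=4 idx=0 pred=N actual=T -> ctr[0]=1

Answer: T N N N N T N T N N N N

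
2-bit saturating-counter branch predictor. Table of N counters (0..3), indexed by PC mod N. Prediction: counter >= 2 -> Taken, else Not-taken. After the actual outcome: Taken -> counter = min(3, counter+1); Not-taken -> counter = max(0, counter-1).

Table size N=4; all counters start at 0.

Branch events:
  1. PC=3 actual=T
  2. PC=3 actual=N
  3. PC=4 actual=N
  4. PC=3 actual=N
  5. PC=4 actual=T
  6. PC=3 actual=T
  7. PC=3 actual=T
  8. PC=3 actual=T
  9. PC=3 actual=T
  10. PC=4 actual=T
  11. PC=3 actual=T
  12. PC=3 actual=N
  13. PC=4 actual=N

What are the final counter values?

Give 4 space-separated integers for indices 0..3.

Answer: 1 0 0 2

Derivation:
Ev 1: PC=3 idx=3 pred=N actual=T -> ctr[3]=1
Ev 2: PC=3 idx=3 pred=N actual=N -> ctr[3]=0
Ev 3: PC=4 idx=0 pred=N actual=N -> ctr[0]=0
Ev 4: PC=3 idx=3 pred=N actual=N -> ctr[3]=0
Ev 5: PC=4 idx=0 pred=N actual=T -> ctr[0]=1
Ev 6: PC=3 idx=3 pred=N actual=T -> ctr[3]=1
Ev 7: PC=3 idx=3 pred=N actual=T -> ctr[3]=2
Ev 8: PC=3 idx=3 pred=T actual=T -> ctr[3]=3
Ev 9: PC=3 idx=3 pred=T actual=T -> ctr[3]=3
Ev 10: PC=4 idx=0 pred=N actual=T -> ctr[0]=2
Ev 11: PC=3 idx=3 pred=T actual=T -> ctr[3]=3
Ev 12: PC=3 idx=3 pred=T actual=N -> ctr[3]=2
Ev 13: PC=4 idx=0 pred=T actual=N -> ctr[0]=1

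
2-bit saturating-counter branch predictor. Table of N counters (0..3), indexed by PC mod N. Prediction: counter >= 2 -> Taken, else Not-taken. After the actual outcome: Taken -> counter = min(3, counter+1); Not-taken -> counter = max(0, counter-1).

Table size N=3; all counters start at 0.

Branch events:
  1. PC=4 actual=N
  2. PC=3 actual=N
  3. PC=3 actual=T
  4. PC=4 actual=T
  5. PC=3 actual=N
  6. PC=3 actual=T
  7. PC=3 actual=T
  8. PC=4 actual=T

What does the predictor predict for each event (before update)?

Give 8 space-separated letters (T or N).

Answer: N N N N N N N N

Derivation:
Ev 1: PC=4 idx=1 pred=N actual=N -> ctr[1]=0
Ev 2: PC=3 idx=0 pred=N actual=N -> ctr[0]=0
Ev 3: PC=3 idx=0 pred=N actual=T -> ctr[0]=1
Ev 4: PC=4 idx=1 pred=N actual=T -> ctr[1]=1
Ev 5: PC=3 idx=0 pred=N actual=N -> ctr[0]=0
Ev 6: PC=3 idx=0 pred=N actual=T -> ctr[0]=1
Ev 7: PC=3 idx=0 pred=N actual=T -> ctr[0]=2
Ev 8: PC=4 idx=1 pred=N actual=T -> ctr[1]=2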